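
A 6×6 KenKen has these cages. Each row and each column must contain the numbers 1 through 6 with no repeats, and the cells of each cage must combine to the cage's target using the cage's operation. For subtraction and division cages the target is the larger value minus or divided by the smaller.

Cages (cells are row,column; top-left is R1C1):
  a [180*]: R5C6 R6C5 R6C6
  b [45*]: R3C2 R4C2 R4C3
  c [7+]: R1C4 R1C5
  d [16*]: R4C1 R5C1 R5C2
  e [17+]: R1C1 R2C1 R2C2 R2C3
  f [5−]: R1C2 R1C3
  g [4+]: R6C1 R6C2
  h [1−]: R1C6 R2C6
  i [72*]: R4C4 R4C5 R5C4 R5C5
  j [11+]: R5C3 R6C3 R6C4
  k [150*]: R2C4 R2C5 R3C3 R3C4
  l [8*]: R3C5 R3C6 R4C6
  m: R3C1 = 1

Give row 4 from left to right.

M is a freebie, which forces R3C1 = 1.
Cage b has product 45, so R3C2 = 3.
Cage b needs product 45, which forces R4C2 = 5.
Cage b needs product 45, which forces R4C3 = 3.
Column 1 already has 1, leaving R5C1 = 4.
Row 5 now contains 4, leaving R5C2 = 2.
Cage a has product 180, leaving R5C6 = 6.
Column 1 already has 1; hence R6C1 = 3.
Column 2 already has 3; hence R6C2 = 1.
Cage a needs product 180, so R6C5 = 6.
Cage a has product 180, so R6C6 = 5.
Column 2 already has 1, which forces R1C2 = 6.
The two cells of cage f must have difference 5, which forces R1C3 = 1.
Column 2 now contains 6; hence R2C2 = 4.
Column 1 already has 4, so R4C1 = 2.
Cage i needs product 72, leaving R4C4 = 6.
Cage i needs product 72; hence R4C5 = 4.
Cage l has product 8, so R4C6 = 1.
Cage j needs sum 11; hence R5C3 = 5.
Column 1 now contains 2, so R1C1 = 5.
The 4 cells of cage e must have sum 17; hence R2C1 = 6.
Cage e needs sum 17, leaving R2C3 = 2.
The 4 cells of cage k must have product 150, which forces R2C5 = 5.
Row 2 now contains 2, which forces R2C6 = 3.
Column 3 already has 2, leaving R3C3 = 6.
The 4 cells of cage k must have product 150, so R3C4 = 5.
Column 5 now contains 4; hence R3C5 = 2.
The 3 cells of cage l must have product 8, so R3C6 = 4.
Column 3 already has 2, so R6C3 = 4.
Row 6 now contains 4, so R6C4 = 2.
Column 4 already has 2; hence R1C4 = 4.
2 is placed in column 5, which forces R1C5 = 3.
4 is placed in column 6; hence R1C6 = 2.
Row 2 already has 3, leaving R2C4 = 1.
Column 4 now contains 1, so R5C4 = 3.
Column 5 now contains 3; hence R5C5 = 1.
The full grid is 5 6 1 4 3 2 / 6 4 2 1 5 3 / 1 3 6 5 2 4 / 2 5 3 6 4 1 / 4 2 5 3 1 6 / 3 1 4 2 6 5.

2 5 3 6 4 1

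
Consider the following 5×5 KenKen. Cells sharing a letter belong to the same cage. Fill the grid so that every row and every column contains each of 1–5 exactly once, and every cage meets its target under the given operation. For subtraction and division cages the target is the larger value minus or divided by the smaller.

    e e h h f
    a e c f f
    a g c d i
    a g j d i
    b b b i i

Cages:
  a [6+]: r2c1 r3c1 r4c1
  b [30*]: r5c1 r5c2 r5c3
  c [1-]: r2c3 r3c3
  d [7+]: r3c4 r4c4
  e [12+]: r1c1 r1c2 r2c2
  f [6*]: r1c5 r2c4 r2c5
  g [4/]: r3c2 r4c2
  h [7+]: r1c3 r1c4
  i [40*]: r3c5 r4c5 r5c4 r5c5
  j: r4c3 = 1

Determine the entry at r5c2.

2

Cage j is a single given cell, which forces r4c3 = 1.
The two cells of cage g must have quotient 4, leaving r3c2 = 1.
1 is placed in row 4; hence r4c2 = 4.
Cage a needs sum 6; hence r2c1 = 1.
Cage f has product 6, leaving r1c5 = 1.
Cage i needs product 40; hence r5c4 = 1.
In row 2, 4 can only go at r2c3, so r2c3 = 4.
In row 2, 5 can only go at r2c2, so r2c2 = 5.
Row 5 needs a 4, and only r5c5 is open for it.
In row 3, 4 can only go at r3c4, so r3c4 = 4.
Cage d needs two cells with sum 7, which forces r4c4 = 3.
3 is placed in column 4, so r2c4 = 2.
Cage f needs product 6, so r2c5 = 3.
Cage a has sum 6; hence r3c1 = 3.
Row 3 already has 3; hence r3c3 = 5.
Row 3 already has 5, so r3c5 = 2.
Row 4 already has 3, which forces r4c1 = 2.
2 is placed in column 5, so r4c5 = 5.
Column 1 already has 2, which forces r5c1 = 5.
Column 1 now contains 5, so r1c1 = 4.
Cage e needs sum 12; hence r1c2 = 3.
5 is placed in column 3, which forces r1c3 = 2.
2 is placed in column 4, leaving r1c4 = 5.
Column 2 already has 3; hence r5c2 = 2.
2 is placed in column 3, which forces r5c3 = 3.
The full grid is 4 3 2 5 1 / 1 5 4 2 3 / 3 1 5 4 2 / 2 4 1 3 5 / 5 2 3 1 4.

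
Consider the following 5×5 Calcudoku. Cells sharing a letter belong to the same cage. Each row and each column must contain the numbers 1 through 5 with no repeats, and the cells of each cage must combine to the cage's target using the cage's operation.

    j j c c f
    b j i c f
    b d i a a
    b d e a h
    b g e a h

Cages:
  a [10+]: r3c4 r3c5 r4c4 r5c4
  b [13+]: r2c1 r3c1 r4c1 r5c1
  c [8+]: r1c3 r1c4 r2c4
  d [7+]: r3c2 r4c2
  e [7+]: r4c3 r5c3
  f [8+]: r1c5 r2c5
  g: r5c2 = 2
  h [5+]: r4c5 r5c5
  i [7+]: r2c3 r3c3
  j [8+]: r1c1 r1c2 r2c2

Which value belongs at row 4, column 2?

3

G is a freebie; hence r5c2 = 2.
The only place for 2 in column 1 is r1c1.
In column 3, 1 can only go at r1c3, so r1c3 = 1.
Row 1 already has 1, leaving r1c2 = 5.
Row 1 already has 5, which forces r1c5 = 3.
The 3 cells of cage j must have sum 8, leaving r2c2 = 1.
Column 5 now contains 3, which forces r2c5 = 5.
3 is placed in row 1, so r1c4 = 4.
Cage c has sum 8, leaving r2c4 = 3.
3 is placed in row 2; hence r2c1 = 4.
Row 2 now contains 4; hence r2c3 = 2.
Cage a has sum 10; hence r3c5 = 2.
The 4 cells of cage a must have sum 10, which forces r4c4 = 2.
Cage i's pair has sum 7, so r3c3 = 5.
Row 3 already has 5, so r3c4 = 1.
Column 4 now contains 1, which forces r5c4 = 5.
Row 3 now contains 1, which forces r3c1 = 3.
Row 3 already has 3, so r3c2 = 4.
The 4 cells of cage b must have sum 13, so r4c1 = 5.
Column 2 now contains 4, leaving r4c2 = 3.
Row 4 already has 3, which forces r4c3 = 4.
Row 4 now contains 4; hence r4c5 = 1.
The 4 cells of cage b must have sum 13, so r5c1 = 1.
Column 3 already has 4; hence r5c3 = 3.
Column 5 already has 1, so r5c5 = 4.
Completed grid: 2 5 1 4 3 / 4 1 2 3 5 / 3 4 5 1 2 / 5 3 4 2 1 / 1 2 3 5 4.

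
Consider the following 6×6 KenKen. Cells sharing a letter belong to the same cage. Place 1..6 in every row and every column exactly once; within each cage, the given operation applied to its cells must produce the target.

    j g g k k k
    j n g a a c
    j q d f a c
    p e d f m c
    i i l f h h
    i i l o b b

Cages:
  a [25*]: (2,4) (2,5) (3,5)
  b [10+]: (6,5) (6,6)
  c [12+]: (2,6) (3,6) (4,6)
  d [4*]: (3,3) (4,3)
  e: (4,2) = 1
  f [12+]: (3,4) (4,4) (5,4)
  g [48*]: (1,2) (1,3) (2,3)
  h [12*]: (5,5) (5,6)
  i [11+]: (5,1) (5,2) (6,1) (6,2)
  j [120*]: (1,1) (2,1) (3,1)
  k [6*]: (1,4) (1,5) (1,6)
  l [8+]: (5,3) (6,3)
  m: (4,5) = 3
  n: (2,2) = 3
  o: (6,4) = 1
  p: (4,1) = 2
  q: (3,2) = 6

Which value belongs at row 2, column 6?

Cage n is a single given cell, leaving (2,2) = 3.
The 3 cells of cage a must have product 25, which forces (2,4) = 5.
Cage a has product 25, so (2,5) = 1.
Cage q is given, which forces (3,2) = 6.
Cage a has product 25; hence (3,5) = 5.
P is a freebie, leaving (4,1) = 2.
E is a freebie, which forces (4,2) = 1.
Row 4 now contains 1, so (4,3) = 4.
M is a freebie, which forces (4,5) = 3.
Cage o is given, leaving (6,4) = 1.
The 3 cells of cage j must have product 120, so (1,1) = 5.
Cage g has product 48, which forces (1,2) = 4.
Cage k has product 6; hence (1,4) = 3.
Column 5 already has 3, leaving (1,5) = 2.
Cage k needs product 6, leaving (1,6) = 1.
Cage j has product 120, leaving (2,1) = 6.
Row 2 already has 6; hence (2,3) = 2.
2 is placed in row 2; hence (2,6) = 4.
Row 3 now contains 5; hence (3,1) = 4.
Column 3 now contains 4, which forces (3,3) = 1.
Row 3 now contains 4; hence (3,4) = 2.
Row 3 already has 2, so (3,6) = 3.
3 is placed in row 4, which forces (4,4) = 6.
6 is placed in row 4; hence (4,6) = 5.
Cage i needs sum 11, which forces (5,1) = 1.
Column 4 already has 2, so (5,4) = 4.
4 is placed in row 5; hence (5,5) = 6.
Row 5 already has 6, so (5,6) = 2.
Column 1 now contains 4; hence (6,1) = 3.
Column 5 already has 6, so (6,5) = 4.
4 is placed in column 6, so (6,6) = 6.
Row 1 already has 2; hence (1,3) = 6.
Row 5 already has 2; hence (5,2) = 5.
Cage l's pair has sum 8; hence (5,3) = 3.
The 4 cells of cage i must have sum 11; hence (6,2) = 2.
Row 6 now contains 6; hence (6,3) = 5.
The full grid is 5 4 6 3 2 1 / 6 3 2 5 1 4 / 4 6 1 2 5 3 / 2 1 4 6 3 5 / 1 5 3 4 6 2 / 3 2 5 1 4 6.

4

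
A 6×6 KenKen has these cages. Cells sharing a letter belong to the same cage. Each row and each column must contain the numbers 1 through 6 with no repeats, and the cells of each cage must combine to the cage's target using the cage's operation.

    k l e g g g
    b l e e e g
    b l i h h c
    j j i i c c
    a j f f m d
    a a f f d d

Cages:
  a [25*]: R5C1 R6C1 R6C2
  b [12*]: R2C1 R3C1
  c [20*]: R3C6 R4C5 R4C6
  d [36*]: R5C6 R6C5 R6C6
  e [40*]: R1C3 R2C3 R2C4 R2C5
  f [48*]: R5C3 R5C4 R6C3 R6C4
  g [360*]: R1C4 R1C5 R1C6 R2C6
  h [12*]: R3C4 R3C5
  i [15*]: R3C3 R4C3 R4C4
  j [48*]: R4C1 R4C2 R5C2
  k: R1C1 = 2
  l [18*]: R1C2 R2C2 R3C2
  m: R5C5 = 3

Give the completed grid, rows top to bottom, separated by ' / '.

K is a freebie, leaving R1C1 = 2.
Cage a has product 25, so R5C1 = 5.
M is a freebie, which forces R5C5 = 3.
Cage a has product 25; hence R6C1 = 1.
Cage a has product 25; hence R6C2 = 5.
The 3 cells of cage d must have product 36, so R6C6 = 3.
Cage g needs product 360, leaving R1C4 = 3.
In column 1, 6 can only go at R4C1, so R4C1 = 6.
The only place for 3 in row 4 is R4C3.
The only place for 2 in row 4 is R4C2.
Column 2 now contains 2, so R5C2 = 4.
Column 6 needs a 2, and only R5C6 is open for it.
The 3 cells of cage d must have product 36; hence R6C5 = 6.
The two cells of cage h must have product 12, so R3C4 = 6.
Column 5 already has 6, which forces R3C5 = 2.
Column 4 now contains 6; hence R5C4 = 1.
The 3 cells of cage i must have product 15, so R3C3 = 1.
Column 4 now contains 1; hence R4C4 = 5.
1 is placed in row 5, so R5C3 = 6.
The 4 cells of cage e must have product 40, which forces R2C5 = 1.
Row 3 now contains 1, which forces R3C2 = 3.
Cage c needs product 20, so R3C6 = 5.
Column 5 now contains 1, leaving R4C5 = 4.
4 is placed in row 4, which forces R4C6 = 1.
Cage l has product 18, which forces R1C2 = 1.
Column 5 already has 4, so R1C5 = 5.
Cage b's pair has product 12, so R2C1 = 3.
Row 2 already has 1, so R2C2 = 6.
Row 2 already has 6, leaving R2C6 = 4.
Row 3 already has 3, so R3C1 = 4.
Row 1 already has 5, leaving R1C3 = 4.
Column 6 now contains 4, so R1C6 = 6.
Cage e has product 40, so R2C3 = 5.
Row 2 now contains 4, so R2C4 = 2.
Column 3 already has 4, which forces R6C3 = 2.
Column 4 already has 2, leaving R6C4 = 4.

2 1 4 3 5 6 / 3 6 5 2 1 4 / 4 3 1 6 2 5 / 6 2 3 5 4 1 / 5 4 6 1 3 2 / 1 5 2 4 6 3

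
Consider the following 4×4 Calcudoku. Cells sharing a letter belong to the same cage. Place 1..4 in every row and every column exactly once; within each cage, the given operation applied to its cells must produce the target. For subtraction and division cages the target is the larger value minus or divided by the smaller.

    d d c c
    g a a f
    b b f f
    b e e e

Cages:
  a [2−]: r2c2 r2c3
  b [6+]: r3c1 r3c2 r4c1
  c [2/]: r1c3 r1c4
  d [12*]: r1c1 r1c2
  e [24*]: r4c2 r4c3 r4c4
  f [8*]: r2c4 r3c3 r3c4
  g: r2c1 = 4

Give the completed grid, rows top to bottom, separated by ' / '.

3 4 2 1 / 4 1 3 2 / 2 3 1 4 / 1 2 4 3

Cage g is given, leaving r2c1 = 4.
Column 1 already has 4; hence r1c1 = 3.
Cage d needs two cells with product 12, so r1c2 = 4.
The 3 cells of cage b must have sum 6, which forces r3c2 = 3.
Column 2 now contains 3, which forces r4c2 = 2.
Column 2 now contains 3, so r2c2 = 1.
Cage a needs two cells with difference 2, which forces r2c3 = 3.
Row 2 already has 1, leaving r2c4 = 2.
Cage b needs sum 6, leaving r3c1 = 2.
Row 4 now contains 2, which forces r4c1 = 1.
Column 3 already has 3, which forces r4c3 = 4.
Row 4 already has 4, leaving r4c4 = 3.
Cage c needs two cells with quotient 2, leaving r1c3 = 2.
Column 4 already has 2, so r1c4 = 1.
Column 3 now contains 4, which forces r3c3 = 1.
The 3 cells of cage f must have product 8, so r3c4 = 4.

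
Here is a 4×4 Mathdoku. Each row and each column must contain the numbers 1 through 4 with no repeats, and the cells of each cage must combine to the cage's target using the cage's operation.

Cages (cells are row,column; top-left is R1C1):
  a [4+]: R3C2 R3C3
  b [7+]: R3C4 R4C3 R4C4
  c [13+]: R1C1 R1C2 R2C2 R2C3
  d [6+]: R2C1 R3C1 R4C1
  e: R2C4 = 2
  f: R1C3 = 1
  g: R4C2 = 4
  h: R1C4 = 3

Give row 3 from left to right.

2 1 3 4

F is a freebie; hence R1C3 = 1.
Cage h is given, leaving R1C4 = 3.
E is a freebie, which forces R2C4 = 2.
1 is placed in column 3; hence R3C3 = 3.
G is a freebie, so R4C2 = 4.
4 is placed in row 4, so R4C3 = 2.
4 is placed in row 4, leaving R4C4 = 1.
The 4 cells of cage c must have sum 13, leaving R1C1 = 4.
Column 2 already has 4, which forces R1C2 = 2.
The 3 cells of cage d must have sum 6, leaving R2C1 = 1.
Column 2 already has 4, so R2C2 = 3.
3 is placed in column 3; hence R2C3 = 4.
The 3 cells of cage d must have sum 6, so R3C1 = 2.
Row 3 already has 3; hence R3C2 = 1.
Column 4 now contains 1, which forces R3C4 = 4.
Row 4 now contains 1; hence R4C1 = 3.
The full grid is 4 2 1 3 / 1 3 4 2 / 2 1 3 4 / 3 4 2 1.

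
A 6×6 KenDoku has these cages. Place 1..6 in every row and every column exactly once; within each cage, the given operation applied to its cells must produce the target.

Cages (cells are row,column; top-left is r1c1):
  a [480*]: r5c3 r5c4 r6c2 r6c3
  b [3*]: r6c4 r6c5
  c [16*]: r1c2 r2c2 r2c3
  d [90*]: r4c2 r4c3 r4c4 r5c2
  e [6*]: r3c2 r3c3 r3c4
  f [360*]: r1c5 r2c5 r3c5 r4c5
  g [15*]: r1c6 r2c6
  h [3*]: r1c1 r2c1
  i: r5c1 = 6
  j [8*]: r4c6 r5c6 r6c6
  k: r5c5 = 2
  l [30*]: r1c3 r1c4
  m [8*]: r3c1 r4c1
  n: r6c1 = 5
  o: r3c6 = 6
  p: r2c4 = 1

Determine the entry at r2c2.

4

P is a freebie, which forces r2c4 = 1.
Cage o is given, which forces r3c6 = 6.
I is a freebie; hence r5c1 = 6.
Cage k is a single given cell, which forces r5c5 = 2.
Cage n is given, so r6c1 = 5.
1 is placed in column 4, which forces r6c4 = 3.
Row 6 already has 3, so r6c5 = 1.
The two cells of cage h must have product 3, so r1c1 = 1.
Cage c needs product 16, so r1c2 = 2.
Row 2 already has 1; hence r2c1 = 3.
Row 2 already has 1, leaving r2c2 = 4.
Cage c has product 16, which forces r2c3 = 2.
3 is placed in row 2, which forces r2c6 = 5.
Column 4 now contains 3, leaving r3c4 = 2.
4 is placed in column 2, which forces r6c2 = 6.
Row 6 now contains 6, which forces r6c3 = 4.
4 is placed in row 6; hence r6c6 = 2.
Column 6 already has 5, which forces r1c6 = 3.
5 is placed in row 2; hence r2c5 = 6.
Row 3 already has 2, leaving r3c1 = 4.
Cage m's pair has product 8, leaving r4c1 = 2.
Column 3 now contains 4, so r5c3 = 5.
The 4 cells of cage a must have product 480, which forces r5c4 = 4.
Row 5 already has 4, so r5c6 = 1.
5 is placed in column 3, which forces r1c3 = 6.
Cage l's pair has product 30, which forces r1c4 = 5.
Row 1 now contains 5, which forces r1c5 = 4.
6 is placed in column 3, so r4c3 = 1.
Column 4 now contains 5; hence r4c4 = 6.
Column 6 now contains 1, so r4c6 = 4.
Row 5 already has 1, so r5c2 = 3.
Column 2 already has 3, leaving r3c2 = 1.
Column 3 already has 1, so r3c3 = 3.
Row 3 already has 3, so r3c5 = 5.
Row 4 now contains 1, leaving r4c2 = 5.
Column 5 already has 5, so r4c5 = 3.
Filled in: 1 2 6 5 4 3 / 3 4 2 1 6 5 / 4 1 3 2 5 6 / 2 5 1 6 3 4 / 6 3 5 4 2 1 / 5 6 4 3 1 2.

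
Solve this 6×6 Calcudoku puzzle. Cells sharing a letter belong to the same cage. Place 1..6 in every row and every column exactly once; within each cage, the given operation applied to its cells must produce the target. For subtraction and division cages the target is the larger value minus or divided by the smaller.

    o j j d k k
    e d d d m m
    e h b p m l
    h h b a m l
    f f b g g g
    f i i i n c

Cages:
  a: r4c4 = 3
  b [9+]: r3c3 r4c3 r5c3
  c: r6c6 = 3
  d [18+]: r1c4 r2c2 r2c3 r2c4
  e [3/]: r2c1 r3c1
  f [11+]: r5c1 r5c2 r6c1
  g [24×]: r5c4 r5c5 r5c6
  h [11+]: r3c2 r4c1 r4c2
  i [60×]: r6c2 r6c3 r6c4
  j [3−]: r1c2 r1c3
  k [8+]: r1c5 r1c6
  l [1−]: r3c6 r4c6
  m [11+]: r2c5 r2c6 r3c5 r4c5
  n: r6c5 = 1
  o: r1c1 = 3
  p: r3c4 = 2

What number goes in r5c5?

4

O is a freebie, leaving r1c1 = 3.
Cage p is given, which forces r3c4 = 2.
A is a freebie; hence r4c4 = 3.
Cage n is given, leaving r6c5 = 1.
Cage c is a single given cell; hence r6c6 = 3.
The two cells of cage e must have quotient 3; hence r2c1 = 2.
Row 2 now contains 2, which forces r2c6 = 1.
Cage e needs two cells with quotient 3; hence r3c1 = 6.
Cage m has sum 11; hence r4c5 = 2.
Column 5 now contains 2; hence r1c5 = 6.
Cage k's pair has sum 8, so r1c6 = 2.
The 3 cells of cage g must have product 24, so r5c4 = 1.
Cage g has product 24, which forces r5c5 = 4.
The 3 cells of cage g must have product 24, which forces r5c6 = 6.
Row 5 already has 4, leaving r5c1 = 5.
Cage f needs sum 11; hence r5c2 = 2.
2 is placed in row 5; hence r5c3 = 3.
Cage f needs sum 11, which forces r6c1 = 4.
Cage d needs sum 18, leaving r2c2 = 3.
Row 2 already has 3, so r2c5 = 5.
Cage h needs sum 11, which forces r3c2 = 4.
Column 5 already has 5, which forces r3c5 = 3.
Row 3 already has 4, so r3c6 = 5.
4 is placed in column 1, which forces r4c1 = 1.
The 3 cells of cage h must have sum 11, which forces r4c2 = 6.
Row 4 now contains 1, so r4c3 = 5.
Column 6 now contains 5; hence r4c6 = 4.
Column 2 now contains 6, so r6c2 = 5.
The 3 cells of cage i must have product 60; hence r6c3 = 2.
Row 6 now contains 5, which forces r6c4 = 6.
4 is placed in column 2; hence r1c2 = 1.
The two cells of cage j must have difference 3, which forces r1c3 = 4.
Cage d has sum 18, so r1c4 = 5.
Cage d has sum 18, so r2c3 = 6.
Column 4 now contains 6, so r2c4 = 4.
Row 3 already has 5, leaving r3c3 = 1.
Completed grid: 3 1 4 5 6 2 / 2 3 6 4 5 1 / 6 4 1 2 3 5 / 1 6 5 3 2 4 / 5 2 3 1 4 6 / 4 5 2 6 1 3.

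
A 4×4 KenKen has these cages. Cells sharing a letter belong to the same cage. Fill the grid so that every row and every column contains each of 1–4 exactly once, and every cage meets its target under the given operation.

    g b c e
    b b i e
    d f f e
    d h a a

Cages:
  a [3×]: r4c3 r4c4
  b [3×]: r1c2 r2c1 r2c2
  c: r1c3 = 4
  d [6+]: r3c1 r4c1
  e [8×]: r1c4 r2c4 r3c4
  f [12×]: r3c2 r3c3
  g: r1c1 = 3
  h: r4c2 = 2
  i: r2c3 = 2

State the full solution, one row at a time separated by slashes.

Cage g is given; hence r1c1 = 3.
Cage b has product 3, so r1c2 = 1.
Cage c is a single given cell; hence r1c3 = 4.
4 is placed in row 1, so r1c4 = 2.
Cage b needs product 3; hence r2c1 = 1.
The 3 cells of cage b must have product 3; hence r2c2 = 3.
Cage i is given, leaving r2c3 = 2.
Row 2 already has 1, leaving r2c4 = 4.
3 is placed in column 2, so r3c2 = 4.
Column 3 already has 4; hence r3c3 = 3.
Column 4 already has 4, leaving r3c4 = 1.
H is a freebie, which forces r4c2 = 2.
Column 3 now contains 3, leaving r4c3 = 1.
Column 4 already has 1, which forces r4c4 = 3.
Row 3 now contains 4, which forces r3c1 = 2.
Row 4 now contains 2; hence r4c1 = 4.

3 1 4 2 / 1 3 2 4 / 2 4 3 1 / 4 2 1 3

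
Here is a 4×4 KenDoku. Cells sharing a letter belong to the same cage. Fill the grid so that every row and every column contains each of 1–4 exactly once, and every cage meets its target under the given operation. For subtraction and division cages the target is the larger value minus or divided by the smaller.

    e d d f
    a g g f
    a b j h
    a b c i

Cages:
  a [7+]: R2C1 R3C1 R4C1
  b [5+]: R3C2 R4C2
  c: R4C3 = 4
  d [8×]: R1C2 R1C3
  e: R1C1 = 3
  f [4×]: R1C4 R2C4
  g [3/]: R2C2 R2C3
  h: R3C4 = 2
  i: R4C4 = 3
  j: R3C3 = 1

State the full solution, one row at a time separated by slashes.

Cage e is given; hence R1C1 = 3.
Cage j is given, which forces R3C3 = 1.
H is a freebie, which forces R3C4 = 2.
C is a freebie, which forces R4C3 = 4.
I is a freebie, so R4C4 = 3.
Cage d's pair has product 8, leaving R1C2 = 4.
Column 3 now contains 4; hence R1C3 = 2.
4 is placed in row 1; hence R1C4 = 1.
Cage g needs two cells with quotient 3, which forces R2C2 = 1.
1 is placed in column 3, so R2C3 = 3.
Column 4 now contains 1, which forces R2C4 = 4.
2 is placed in row 3, leaving R3C1 = 4.
Column 2 now contains 4, so R3C2 = 3.
Column 2 now contains 1, which forces R4C2 = 2.
1 is placed in row 2, so R2C1 = 2.
Row 4 already has 2; hence R4C1 = 1.

3 4 2 1 / 2 1 3 4 / 4 3 1 2 / 1 2 4 3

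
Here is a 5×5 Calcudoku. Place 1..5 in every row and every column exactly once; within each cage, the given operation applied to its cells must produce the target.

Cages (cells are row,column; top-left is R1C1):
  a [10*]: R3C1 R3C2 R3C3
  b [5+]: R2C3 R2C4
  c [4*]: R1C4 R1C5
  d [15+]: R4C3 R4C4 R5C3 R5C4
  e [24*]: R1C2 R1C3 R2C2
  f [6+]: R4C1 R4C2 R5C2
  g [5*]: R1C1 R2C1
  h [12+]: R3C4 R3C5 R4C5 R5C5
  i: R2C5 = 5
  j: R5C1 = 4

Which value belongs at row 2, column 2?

4

I is a freebie; hence R2C5 = 5.
J is a freebie; hence R5C1 = 4.
The two cells of cage g must have product 5, leaving R1C1 = 5.
Row 2 now contains 5, leaving R2C1 = 1.
1 is placed in column 1; hence R3C1 = 2.
Column 1 now contains 2, which forces R4C1 = 3.
Row 2 needs a 4, and only R2C2 is open for it.
Column 2 needs a 3, and only R1C2 is open for it.
3 is placed in row 1; hence R1C3 = 2.
Column 3 already has 2; hence R2C3 = 3.
3 is placed in row 2, so R2C4 = 2.
The only place for 3 in row 5 is R5C5.
The only place for 3 in row 3 is R3C4.
The 4 cells of cage h must have sum 12, so R3C5 = 4.
Cage h has sum 12; hence R4C5 = 2.
The two cells of cage c must have product 4, which forces R1C4 = 4.
Column 5 now contains 4, so R1C5 = 1.
2 is placed in row 4, leaving R4C2 = 1.
Column 4 already has 4, which forces R4C4 = 5.
Cage f has sum 6, which forces R5C2 = 2.
5 is placed in column 4; hence R5C4 = 1.
Column 2 already has 1, leaving R3C2 = 5.
Cage a needs product 10, which forces R3C3 = 1.
Row 4 now contains 5; hence R4C3 = 4.
Row 5 now contains 1, which forces R5C3 = 5.
The full grid is 5 3 2 4 1 / 1 4 3 2 5 / 2 5 1 3 4 / 3 1 4 5 2 / 4 2 5 1 3.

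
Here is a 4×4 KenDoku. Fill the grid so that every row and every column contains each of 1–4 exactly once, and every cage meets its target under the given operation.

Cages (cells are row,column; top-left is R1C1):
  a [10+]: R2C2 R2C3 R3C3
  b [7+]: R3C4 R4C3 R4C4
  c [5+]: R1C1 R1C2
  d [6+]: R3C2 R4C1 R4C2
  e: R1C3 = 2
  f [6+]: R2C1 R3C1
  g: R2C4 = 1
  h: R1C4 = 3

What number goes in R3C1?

Cage e is a single given cell, so R1C3 = 2.
Cage h is given, which forces R1C4 = 3.
2 is placed in column 3, which forces R2C3 = 4.
Cage g is a single given cell; hence R2C4 = 1.
4 is placed in column 3; hence R3C3 = 3.
Column 3 already has 3; hence R4C3 = 1.
Row 2 already has 4; hence R2C1 = 2.
Row 2 already has 4, so R2C2 = 3.
Cage f's pair has sum 6, so R3C1 = 4.
Cage d needs sum 6, so R3C2 = 1.
Row 3 already has 4, which forces R3C4 = 2.
2 is placed in column 1, which forces R4C1 = 3.
Column 2 already has 3, which forces R4C2 = 2.
Column 4 already has 2, so R4C4 = 4.
Column 1 now contains 4, leaving R1C1 = 1.
1 is placed in column 2, which forces R1C2 = 4.
Filled in: 1 4 2 3 / 2 3 4 1 / 4 1 3 2 / 3 2 1 4.

4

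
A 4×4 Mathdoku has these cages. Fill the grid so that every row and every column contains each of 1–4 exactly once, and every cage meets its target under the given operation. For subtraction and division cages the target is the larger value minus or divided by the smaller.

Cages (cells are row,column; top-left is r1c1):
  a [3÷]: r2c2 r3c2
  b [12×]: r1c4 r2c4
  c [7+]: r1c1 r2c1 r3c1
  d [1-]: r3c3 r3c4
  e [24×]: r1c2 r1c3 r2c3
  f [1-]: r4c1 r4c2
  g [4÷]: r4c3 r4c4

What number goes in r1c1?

1

The only place for 1 in row 1 is r1c1.
In row 2, 1 can only go at r2c2, so r2c2 = 1.
Column 2 already has 1, which forces r3c2 = 3.
The two cells of cage f must have difference 1, leaving r4c1 = 3.
The only place for 4 in row 3 is r3c1.
Column 1 now contains 4, leaving r2c1 = 2.
Row 4 needs a 2, and only r4c2 is open for it.
Column 2 now contains 2, so r1c2 = 4.
Cage e has product 24, so r1c3 = 2.
Row 1 already has 4, which forces r1c4 = 3.
The 3 cells of cage e must have product 24, which forces r2c3 = 3.
3 is placed in column 4, so r2c4 = 4.
Column 3 now contains 2, which forces r3c3 = 1.
Row 3 now contains 1; hence r3c4 = 2.
Column 3 already has 1; hence r4c3 = 4.
Column 4 already has 4; hence r4c4 = 1.
The full grid is 1 4 2 3 / 2 1 3 4 / 4 3 1 2 / 3 2 4 1.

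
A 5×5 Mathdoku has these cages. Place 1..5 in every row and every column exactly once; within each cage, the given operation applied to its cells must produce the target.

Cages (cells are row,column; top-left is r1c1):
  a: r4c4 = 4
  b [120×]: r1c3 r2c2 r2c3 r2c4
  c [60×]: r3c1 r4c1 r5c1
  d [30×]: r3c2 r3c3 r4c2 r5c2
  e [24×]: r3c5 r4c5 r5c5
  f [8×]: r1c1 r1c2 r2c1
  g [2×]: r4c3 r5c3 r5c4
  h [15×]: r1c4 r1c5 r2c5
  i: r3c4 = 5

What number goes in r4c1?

I is a freebie, so r3c4 = 5.
The 3 cells of cage g must have product 2, leaving r4c3 = 1.
A is a freebie, leaving r4c4 = 4.
The 3 cells of cage g must have product 2, so r5c3 = 2.
Cage g needs product 2; hence r5c4 = 1.
1 is placed in column 4, so r1c4 = 3.
3 is placed in column 4, so r2c4 = 2.
Cage d has product 30; hence r3c2 = 1.
Column 3 now contains 2; hence r3c3 = 3.
Cage d needs product 30, leaving r4c2 = 2.
Row 4 now contains 2, which forces r4c5 = 3.
Cage d needs product 30, leaving r5c2 = 5.
Column 5 already has 3, which forces r5c5 = 4.
The 3 cells of cage f must have product 8, leaving r1c1 = 2.
Column 2 now contains 2, which forces r1c2 = 4.
Row 1 already has 4, leaving r1c3 = 5.
5 is placed in row 1, so r1c5 = 1.
Cage f needs product 8; hence r2c1 = 1.
Cage b needs product 120, which forces r2c2 = 3.
5 is placed in column 3, so r2c3 = 4.
Column 5 already has 1, so r2c5 = 5.
Row 3 now contains 3, so r3c1 = 4.
Column 5 already has 4, so r3c5 = 2.
3 is placed in row 4; hence r4c1 = 5.
Row 5 now contains 4, which forces r5c1 = 3.
Filled in: 2 4 5 3 1 / 1 3 4 2 5 / 4 1 3 5 2 / 5 2 1 4 3 / 3 5 2 1 4.

5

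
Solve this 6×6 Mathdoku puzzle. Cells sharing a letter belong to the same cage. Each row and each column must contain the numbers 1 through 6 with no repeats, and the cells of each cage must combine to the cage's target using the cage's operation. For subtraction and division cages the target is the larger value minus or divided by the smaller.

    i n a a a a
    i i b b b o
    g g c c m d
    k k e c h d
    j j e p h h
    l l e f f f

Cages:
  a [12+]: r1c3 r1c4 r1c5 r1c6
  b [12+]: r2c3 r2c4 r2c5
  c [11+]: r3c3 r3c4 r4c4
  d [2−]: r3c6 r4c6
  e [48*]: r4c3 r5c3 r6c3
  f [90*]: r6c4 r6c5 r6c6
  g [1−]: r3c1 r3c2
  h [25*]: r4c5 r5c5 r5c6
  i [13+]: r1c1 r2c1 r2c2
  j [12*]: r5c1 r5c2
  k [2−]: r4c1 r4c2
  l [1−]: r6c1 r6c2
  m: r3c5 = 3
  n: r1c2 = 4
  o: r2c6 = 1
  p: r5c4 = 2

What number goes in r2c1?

2

Cage n is a single given cell; hence r1c2 = 4.
Cage o is a single given cell, leaving r2c6 = 1.
Cage m is given, so r3c5 = 3.
Cage h has product 25, so r4c5 = 5.
P is a freebie; hence r5c4 = 2.
Cage h needs product 25, which forces r5c5 = 1.
The 3 cells of cage h must have product 25, so r5c6 = 5.
5 is placed in column 5, so r6c5 = 6.
6 is placed in row 6, leaving r6c6 = 3.
Column 5 already has 6, which forces r1c5 = 2.
Cage a has sum 12, leaving r1c6 = 6.
Column 5 already has 2; hence r2c5 = 4.
The two cells of cage j must have product 12, so r5c1 = 4.
Cage j's pair has product 12; hence r5c2 = 3.
Row 5 now contains 4, leaving r5c3 = 6.
Row 6 now contains 3; hence r6c4 = 5.
Cage i has sum 13; hence r1c1 = 5.
The two cells of cage k must have difference 2, leaving r4c1 = 3.
The two cells of cage k must have difference 2; hence r4c2 = 1.
Column 2 now contains 1; hence r6c2 = 2.
Row 6 already has 2, which forces r6c3 = 4.
Cage i needs sum 13; hence r2c1 = 2.
Cage i needs sum 13; hence r2c2 = 6.
2 is placed in row 2; hence r2c3 = 5.
Row 2 now contains 6, which forces r2c4 = 3.
Cage g needs two cells with difference 1; hence r3c1 = 6.
Cage g needs two cells with difference 1, so r3c2 = 5.
The 3 cells of cage c must have sum 11, which forces r3c3 = 1.
Row 3 already has 6, so r3c4 = 4.
4 is placed in row 3, which forces r3c6 = 2.
Column 3 already has 4; hence r4c3 = 2.
Column 4 now contains 4; hence r4c4 = 6.
Column 6 now contains 2, which forces r4c6 = 4.
Row 6 already has 2, leaving r6c1 = 1.
1 is placed in column 3; hence r1c3 = 3.
Column 4 now contains 3, which forces r1c4 = 1.
The full grid is 5 4 3 1 2 6 / 2 6 5 3 4 1 / 6 5 1 4 3 2 / 3 1 2 6 5 4 / 4 3 6 2 1 5 / 1 2 4 5 6 3.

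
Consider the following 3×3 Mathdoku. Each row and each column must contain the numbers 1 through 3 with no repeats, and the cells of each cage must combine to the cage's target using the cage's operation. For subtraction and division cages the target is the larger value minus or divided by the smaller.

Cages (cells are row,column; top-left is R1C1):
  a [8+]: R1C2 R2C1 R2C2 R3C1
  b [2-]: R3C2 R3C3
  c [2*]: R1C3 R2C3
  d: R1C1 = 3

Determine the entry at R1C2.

2

Cage d is given; hence R1C1 = 3.
Cage a has sum 8, which forces R1C2 = 2.
Row 1 now contains 2; hence R1C3 = 1.
The 4 cells of cage a must have sum 8, which forces R2C2 = 3.
1 is placed in column 3, so R2C3 = 2.
Column 2 now contains 3; hence R3C2 = 1.
1 is placed in column 3, leaving R3C3 = 3.
2 is placed in row 2, which forces R2C1 = 1.
Row 3 now contains 1, which forces R3C1 = 2.
Filled in: 3 2 1 / 1 3 2 / 2 1 3.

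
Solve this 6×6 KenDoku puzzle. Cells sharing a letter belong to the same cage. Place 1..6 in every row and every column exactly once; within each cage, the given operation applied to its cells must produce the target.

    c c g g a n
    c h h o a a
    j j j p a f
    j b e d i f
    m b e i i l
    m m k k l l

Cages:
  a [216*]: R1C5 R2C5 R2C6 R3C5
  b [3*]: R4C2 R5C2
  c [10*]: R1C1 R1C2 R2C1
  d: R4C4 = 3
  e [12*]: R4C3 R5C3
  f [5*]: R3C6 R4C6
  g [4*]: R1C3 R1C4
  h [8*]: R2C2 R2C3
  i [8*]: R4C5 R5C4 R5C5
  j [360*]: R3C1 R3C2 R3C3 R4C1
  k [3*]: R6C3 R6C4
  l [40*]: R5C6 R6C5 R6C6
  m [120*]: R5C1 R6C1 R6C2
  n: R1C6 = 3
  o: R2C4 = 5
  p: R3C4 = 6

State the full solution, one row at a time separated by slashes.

Cage n is a single given cell; hence R1C6 = 3.
Cage o is a single given cell; hence R2C4 = 5.
Column 6 now contains 3, which forces R2C6 = 6.
P is a freebie, leaving R3C4 = 6.
Cage d is a single given cell, so R4C4 = 3.
3 is placed in column 4, leaving R6C4 = 1.
Cage g's pair has product 4, leaving R1C3 = 1.
Column 4 now contains 1, which forces R1C4 = 4.
Cage a needs product 216; hence R1C5 = 6.
The 4 cells of cage j must have product 360, so R4C1 = 6.
3 is placed in row 4, which forces R4C2 = 1.
1 is placed in row 4, leaving R4C6 = 5.
The two cells of cage b must have product 3, so R5C2 = 3.
4 is placed in column 4; hence R5C4 = 2.
Row 5 already has 2, which forces R5C6 = 4.
1 is placed in row 6, which forces R6C3 = 3.
4 is placed in column 6, leaving R6C6 = 2.
The 3 cells of cage c must have product 10, leaving R2C1 = 1.
Cage j has product 360; hence R3C1 = 3.
Row 3 now contains 3; hence R3C5 = 2.
Column 6 already has 5, which forces R3C6 = 1.
Cage e needs two cells with product 12, leaving R4C3 = 2.
Cage i needs product 8, which forces R4C5 = 4.
Row 5 already has 4, which forces R5C1 = 5.
Row 5 already has 2, leaving R5C3 = 6.
Row 5 already has 4; hence R5C5 = 1.
Cage m has product 120; hence R6C1 = 4.
Cage m needs product 120; hence R6C2 = 6.
Cage l needs product 40; hence R6C5 = 5.
Column 1 now contains 5, which forces R1C1 = 2.
Cage c has product 10, so R1C2 = 5.
Cage h needs two cells with product 8; hence R2C2 = 2.
Column 3 now contains 2, leaving R2C3 = 4.
2 is placed in column 5, leaving R2C5 = 3.
Column 2 already has 5, so R3C2 = 4.
4 is placed in column 3, so R3C3 = 5.

2 5 1 4 6 3 / 1 2 4 5 3 6 / 3 4 5 6 2 1 / 6 1 2 3 4 5 / 5 3 6 2 1 4 / 4 6 3 1 5 2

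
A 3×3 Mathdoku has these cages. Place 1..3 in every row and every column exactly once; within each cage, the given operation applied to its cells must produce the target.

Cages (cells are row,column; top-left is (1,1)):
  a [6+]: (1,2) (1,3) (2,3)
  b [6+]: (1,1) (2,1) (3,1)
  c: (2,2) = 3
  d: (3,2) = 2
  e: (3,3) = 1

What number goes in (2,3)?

C is a freebie, so (2,2) = 3.
D is a freebie, so (3,2) = 2.
Cage e is given, so (3,3) = 1.
Column 2 already has 2, which forces (1,2) = 1.
Cage a has sum 6, leaving (1,3) = 3.
Column 3 already has 1; hence (2,3) = 2.
Row 3 now contains 1; hence (3,1) = 3.
Row 1 already has 1, leaving (1,1) = 2.
2 is placed in row 2, so (2,1) = 1.
The full grid is 2 1 3 / 1 3 2 / 3 2 1.

2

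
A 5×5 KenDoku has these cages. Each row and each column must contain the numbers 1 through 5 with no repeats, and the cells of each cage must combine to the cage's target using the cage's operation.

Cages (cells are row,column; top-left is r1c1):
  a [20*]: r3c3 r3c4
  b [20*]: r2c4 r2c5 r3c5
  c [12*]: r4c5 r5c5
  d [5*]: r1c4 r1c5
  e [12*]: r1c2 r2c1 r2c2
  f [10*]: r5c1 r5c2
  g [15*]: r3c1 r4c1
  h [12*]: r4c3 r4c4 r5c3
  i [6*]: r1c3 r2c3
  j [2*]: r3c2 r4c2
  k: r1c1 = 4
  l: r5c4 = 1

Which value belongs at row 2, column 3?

3

Cage k is given, leaving r1c1 = 4.
L is a freebie, so r5c4 = 1.
Column 4 already has 1, so r1c4 = 5.
Cage d's pair has product 5, leaving r1c5 = 1.
5 is placed in column 4; hence r3c4 = 4.
Column 4 now contains 4, leaving r2c4 = 2.
The 3 cells of cage b must have product 20, which forces r2c5 = 5.
Row 3 now contains 4, leaving r3c3 = 5.
Cage b needs product 20, so r3c5 = 2.
2 is placed in column 4, so r4c4 = 3.
Row 4 now contains 3; hence r4c5 = 4.
4 is placed in column 5, leaving r5c5 = 3.
Cage e has product 12, which forces r1c2 = 3.
Cage i's pair has product 6, which forces r1c3 = 2.
2 is placed in row 2, so r2c1 = 1.
Cage e has product 12, so r2c2 = 4.
2 is placed in row 2, so r2c3 = 3.
Row 3 already has 5, which forces r3c1 = 3.
Row 3 now contains 2, leaving r3c2 = 1.
Row 4 now contains 3, which forces r4c1 = 5.
The two cells of cage j must have product 2, so r4c2 = 2.
Row 4 now contains 3, which forces r4c3 = 1.
5 is placed in column 1; hence r5c1 = 2.
Column 2 now contains 2, so r5c2 = 5.
The 3 cells of cage h must have product 12, which forces r5c3 = 4.
Completed grid: 4 3 2 5 1 / 1 4 3 2 5 / 3 1 5 4 2 / 5 2 1 3 4 / 2 5 4 1 3.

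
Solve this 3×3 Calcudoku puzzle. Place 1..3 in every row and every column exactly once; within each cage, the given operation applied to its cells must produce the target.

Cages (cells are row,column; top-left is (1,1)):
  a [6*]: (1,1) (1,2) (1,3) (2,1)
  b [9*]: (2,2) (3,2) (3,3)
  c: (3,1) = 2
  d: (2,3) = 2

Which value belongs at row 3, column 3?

Cage a needs product 6, so (2,1) = 1.
Cage b needs product 9; hence (2,2) = 3.
Cage d is a single given cell, leaving (2,3) = 2.
C is a freebie, leaving (3,1) = 2.
Cage b needs product 9, leaving (3,2) = 1.
Cage b has product 9, leaving (3,3) = 3.
Column 1 now contains 2; hence (1,1) = 3.
Column 2 already has 1, so (1,2) = 2.
Column 3 now contains 3, leaving (1,3) = 1.
Completed grid: 3 2 1 / 1 3 2 / 2 1 3.

3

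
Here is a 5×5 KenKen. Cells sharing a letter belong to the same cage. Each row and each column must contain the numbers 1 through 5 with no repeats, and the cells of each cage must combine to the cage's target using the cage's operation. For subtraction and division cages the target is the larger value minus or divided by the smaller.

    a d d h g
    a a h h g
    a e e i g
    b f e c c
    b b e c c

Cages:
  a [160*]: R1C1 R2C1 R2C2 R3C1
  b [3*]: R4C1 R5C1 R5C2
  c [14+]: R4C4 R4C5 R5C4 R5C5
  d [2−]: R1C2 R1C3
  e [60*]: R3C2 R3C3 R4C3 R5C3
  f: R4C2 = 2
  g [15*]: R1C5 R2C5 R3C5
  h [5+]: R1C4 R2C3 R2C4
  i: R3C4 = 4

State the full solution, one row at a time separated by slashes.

Cage a needs product 160; hence R2C2 = 4.
Cage i is given, which forces R3C4 = 4.
Cage b needs product 3, which forces R4C1 = 1.
F is a freebie, which forces R4C2 = 2.
Cage b needs product 3; hence R5C1 = 3.
Cage b has product 3, which forces R5C2 = 1.
The 4 cells of cage a must have product 160; hence R1C1 = 4.
Cage e has product 60, which forces R3C3 = 1.
Cage h needs sum 5; hence R1C4 = 2.
Column 3 already has 1; hence R2C3 = 2.
The 3 cells of cage h must have sum 5, so R2C4 = 1.
Column 4 now contains 2, leaving R5C4 = 5.
The 3 cells of cage g must have product 15; hence R1C5 = 1.
Row 2 now contains 2; hence R2C1 = 5.
Row 2 now contains 5, which forces R2C5 = 3.
The 4 cells of cage a must have product 160, so R3C1 = 2.
Column 5 already has 3, leaving R3C5 = 5.
Column 4 already has 5, so R4C4 = 3.
Cage c has sum 14, leaving R4C5 = 4.
Row 5 already has 5, so R5C3 = 4.
Cage c has sum 14, leaving R5C5 = 2.
Row 3 already has 5; hence R3C2 = 3.
Row 4 already has 3, so R4C3 = 5.
Column 2 now contains 3, which forces R1C2 = 5.
Column 3 now contains 5, which forces R1C3 = 3.

4 5 3 2 1 / 5 4 2 1 3 / 2 3 1 4 5 / 1 2 5 3 4 / 3 1 4 5 2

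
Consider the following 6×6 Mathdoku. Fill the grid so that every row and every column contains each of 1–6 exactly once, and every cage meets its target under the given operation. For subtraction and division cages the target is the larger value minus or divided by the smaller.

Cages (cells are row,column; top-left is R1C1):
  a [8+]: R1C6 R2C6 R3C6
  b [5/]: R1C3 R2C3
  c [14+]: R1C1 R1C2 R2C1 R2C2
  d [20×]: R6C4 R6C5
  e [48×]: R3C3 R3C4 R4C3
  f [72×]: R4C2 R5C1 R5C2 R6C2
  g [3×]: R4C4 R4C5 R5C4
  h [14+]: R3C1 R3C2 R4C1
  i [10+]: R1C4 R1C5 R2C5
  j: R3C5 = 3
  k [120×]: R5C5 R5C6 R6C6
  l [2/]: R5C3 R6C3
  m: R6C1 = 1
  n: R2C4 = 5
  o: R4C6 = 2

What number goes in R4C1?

5

N is a freebie, which forces R2C4 = 5.
Cage j is a single given cell, which forces R3C5 = 3.
Cage g has product 3, which forces R4C4 = 3.
Cage g needs product 3, leaving R4C5 = 1.
O is a freebie, leaving R4C6 = 2.
Cage g needs product 3; hence R5C4 = 1.
Cage m is given, which forces R6C1 = 1.
Column 4 already has 5, so R6C4 = 4.
4 is placed in row 6, so R6C5 = 5.
Row 6 now contains 5, which forces R6C6 = 6.
Cage b's pair has quotient 5, leaving R1C3 = 5.
The 3 cells of cage i must have sum 10; hence R1C4 = 2.
Cage i needs sum 10; hence R1C5 = 6.
Row 2 already has 5, so R2C3 = 1.
Cage i needs sum 10, so R2C5 = 2.
Column 4 already has 2, so R3C4 = 6.
Cage k has product 120, so R5C5 = 4.
Cage k has product 120, leaving R5C6 = 5.
Cage h has sum 14, leaving R3C1 = 4.
Cage h has sum 14; hence R3C2 = 5.
Cage e has product 48, so R3C3 = 2.
4 is placed in row 3, which forces R3C6 = 1.
Cage h has sum 14, leaving R4C1 = 5.
The 3 cells of cage e must have product 48, leaving R4C3 = 4.
Row 5 now contains 4, so R5C3 = 6.
The two cells of cage l must have quotient 2, which forces R6C3 = 3.
4 is placed in column 1; hence R1C1 = 3.
The 4 cells of cage c must have sum 14; hence R1C2 = 1.
Row 1 already has 3, leaving R1C6 = 4.
Cage c has sum 14, leaving R2C1 = 6.
The 4 cells of cage c must have sum 14, leaving R2C2 = 4.
Column 6 already has 4, which forces R2C6 = 3.
4 is placed in row 4; hence R4C2 = 6.
The 4 cells of cage f must have product 72, leaving R5C1 = 2.
Cage f needs product 72, so R5C2 = 3.
Row 6 now contains 3, so R6C2 = 2.
Filled in: 3 1 5 2 6 4 / 6 4 1 5 2 3 / 4 5 2 6 3 1 / 5 6 4 3 1 2 / 2 3 6 1 4 5 / 1 2 3 4 5 6.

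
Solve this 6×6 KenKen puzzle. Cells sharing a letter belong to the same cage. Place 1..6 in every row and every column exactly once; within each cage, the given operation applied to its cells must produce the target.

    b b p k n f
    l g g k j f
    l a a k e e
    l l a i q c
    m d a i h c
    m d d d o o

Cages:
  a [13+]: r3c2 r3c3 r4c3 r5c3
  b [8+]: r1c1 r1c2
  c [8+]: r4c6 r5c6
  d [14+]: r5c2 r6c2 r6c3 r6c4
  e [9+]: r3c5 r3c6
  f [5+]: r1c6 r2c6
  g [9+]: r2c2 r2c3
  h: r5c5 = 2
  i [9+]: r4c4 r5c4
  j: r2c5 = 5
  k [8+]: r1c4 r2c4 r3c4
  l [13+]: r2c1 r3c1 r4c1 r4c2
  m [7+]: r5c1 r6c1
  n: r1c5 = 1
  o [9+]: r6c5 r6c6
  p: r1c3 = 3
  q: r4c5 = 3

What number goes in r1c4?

P is a freebie, leaving r1c3 = 3.
Cage n is a single given cell; hence r1c5 = 1.
J is a freebie, leaving r2c5 = 5.
Cage q is a single given cell, leaving r4c5 = 3.
Cage h is given, leaving r5c5 = 2.
Cage g's pair has sum 9, leaving r2c2 = 3.
The two cells of cage g must have sum 9; hence r2c3 = 6.
3 is placed in row 2, leaving r2c6 = 1.
The 3 cells of cage k must have sum 8, which forces r1c4 = 5.
Cage f needs two cells with sum 5; hence r1c6 = 4.
Row 2 now contains 1, so r2c4 = 2.
The 3 cells of cage k must have sum 8, so r3c4 = 1.
Row 2 now contains 2, so r2c1 = 4.
The two cells of cage i must have sum 9; hence r4c4 = 6.
Cage i needs two cells with sum 9, leaving r5c4 = 3.
Row 5 now contains 3, which forces r5c6 = 6.
Column 4 now contains 3; hence r6c4 = 4.
4 is placed in row 6, so r6c5 = 6.
6 is placed in column 5; hence r3c5 = 4.
Cage e's pair has sum 9, so r3c6 = 5.
Cage c's pair has sum 8, which forces r4c6 = 2.
Cage m's pair has sum 7, leaving r5c1 = 5.
The 4 cells of cage d must have sum 14; hence r5c2 = 4.
4 is placed in row 5, which forces r5c3 = 1.
Cage m's pair has sum 7, so r6c1 = 2.
1 is placed in column 3; hence r6c3 = 5.
The two cells of cage o must have sum 9, so r6c6 = 3.
Column 1 already has 2, which forces r1c1 = 6.
Cage b needs two cells with sum 8, which forces r1c2 = 2.
Cage l has sum 13, so r3c1 = 3.
The 4 cells of cage a must have sum 13; hence r3c2 = 6.
Row 3 now contains 5, which forces r3c3 = 2.
5 is placed in column 1, leaving r4c1 = 1.
The 4 cells of cage l must have sum 13; hence r4c2 = 5.
Column 3 already has 5, leaving r4c3 = 4.
Row 6 now contains 5, which forces r6c2 = 1.
The full grid is 6 2 3 5 1 4 / 4 3 6 2 5 1 / 3 6 2 1 4 5 / 1 5 4 6 3 2 / 5 4 1 3 2 6 / 2 1 5 4 6 3.

5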